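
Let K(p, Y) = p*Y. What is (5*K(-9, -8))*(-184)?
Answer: -66240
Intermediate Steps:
K(p, Y) = Y*p
(5*K(-9, -8))*(-184) = (5*(-8*(-9)))*(-184) = (5*72)*(-184) = 360*(-184) = -66240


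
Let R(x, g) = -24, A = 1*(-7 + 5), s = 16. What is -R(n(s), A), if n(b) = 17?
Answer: 24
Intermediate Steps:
A = -2 (A = 1*(-2) = -2)
-R(n(s), A) = -1*(-24) = 24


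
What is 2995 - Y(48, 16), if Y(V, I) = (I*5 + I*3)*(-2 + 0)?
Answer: 3251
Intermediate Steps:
Y(V, I) = -16*I (Y(V, I) = (5*I + 3*I)*(-2) = (8*I)*(-2) = -16*I)
2995 - Y(48, 16) = 2995 - (-16)*16 = 2995 - 1*(-256) = 2995 + 256 = 3251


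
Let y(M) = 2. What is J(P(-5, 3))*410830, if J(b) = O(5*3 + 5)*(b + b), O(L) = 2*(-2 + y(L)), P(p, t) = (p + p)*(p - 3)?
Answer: 0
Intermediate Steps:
P(p, t) = 2*p*(-3 + p) (P(p, t) = (2*p)*(-3 + p) = 2*p*(-3 + p))
O(L) = 0 (O(L) = 2*(-2 + 2) = 2*0 = 0)
J(b) = 0 (J(b) = 0*(b + b) = 0*(2*b) = 0)
J(P(-5, 3))*410830 = 0*410830 = 0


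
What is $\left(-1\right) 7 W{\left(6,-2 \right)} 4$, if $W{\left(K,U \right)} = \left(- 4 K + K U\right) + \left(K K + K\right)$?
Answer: $-168$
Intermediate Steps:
$W{\left(K,U \right)} = K^{2} - 3 K + K U$ ($W{\left(K,U \right)} = \left(- 4 K + K U\right) + \left(K^{2} + K\right) = \left(- 4 K + K U\right) + \left(K + K^{2}\right) = K^{2} - 3 K + K U$)
$\left(-1\right) 7 W{\left(6,-2 \right)} 4 = \left(-1\right) 7 \cdot 6 \left(-3 + 6 - 2\right) 4 = - 7 \cdot 6 \cdot 1 \cdot 4 = - 7 \cdot 6 \cdot 4 = \left(-7\right) 24 = -168$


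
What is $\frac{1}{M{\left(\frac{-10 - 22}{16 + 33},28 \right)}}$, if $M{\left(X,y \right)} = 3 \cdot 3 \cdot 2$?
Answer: $\frac{1}{18} \approx 0.055556$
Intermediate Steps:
$M{\left(X,y \right)} = 18$ ($M{\left(X,y \right)} = 9 \cdot 2 = 18$)
$\frac{1}{M{\left(\frac{-10 - 22}{16 + 33},28 \right)}} = \frac{1}{18}$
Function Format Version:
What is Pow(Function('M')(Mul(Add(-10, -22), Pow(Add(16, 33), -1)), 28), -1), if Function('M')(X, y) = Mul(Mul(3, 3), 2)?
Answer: Rational(1, 18) ≈ 0.055556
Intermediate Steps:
Function('M')(X, y) = 18 (Function('M')(X, y) = Mul(9, 2) = 18)
Pow(Function('M')(Mul(Add(-10, -22), Pow(Add(16, 33), -1)), 28), -1) = Pow(18, -1) = Rational(1, 18)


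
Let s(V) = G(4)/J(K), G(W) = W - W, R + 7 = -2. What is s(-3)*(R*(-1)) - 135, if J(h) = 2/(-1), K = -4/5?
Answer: -135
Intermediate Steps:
R = -9 (R = -7 - 2 = -9)
G(W) = 0
K = -⅘ (K = -4*⅕ = -⅘ ≈ -0.80000)
J(h) = -2 (J(h) = 2*(-1) = -2)
s(V) = 0 (s(V) = 0/(-2) = 0*(-½) = 0)
s(-3)*(R*(-1)) - 135 = 0*(-9*(-1)) - 135 = 0*9 - 135 = 0 - 135 = -135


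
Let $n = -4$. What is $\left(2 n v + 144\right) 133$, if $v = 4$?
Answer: $14896$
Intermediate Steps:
$\left(2 n v + 144\right) 133 = \left(2 \left(-4\right) 4 + 144\right) 133 = \left(\left(-8\right) 4 + 144\right) 133 = \left(-32 + 144\right) 133 = 112 \cdot 133 = 14896$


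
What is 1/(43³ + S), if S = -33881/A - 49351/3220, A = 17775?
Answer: 11447100/909927317531 ≈ 1.2580e-5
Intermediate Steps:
S = -197262169/11447100 (S = -33881/17775 - 49351/3220 = -197262169/11447100 ≈ -17.233)
1/(43³ + S) = 1/(43³ - 197262169/11447100) = 1/(79507 - 197262169/11447100) = 1/(909927317531/11447100) = 11447100/909927317531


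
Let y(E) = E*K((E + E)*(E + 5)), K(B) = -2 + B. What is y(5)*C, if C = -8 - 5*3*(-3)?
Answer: 18130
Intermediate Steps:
C = 37 (C = -8 - 15*(-3) = -8 + 45 = 37)
y(E) = E*(-2 + 2*E*(5 + E)) (y(E) = E*(-2 + (E + E)*(E + 5)) = E*(-2 + (2*E)*(5 + E)) = E*(-2 + 2*E*(5 + E)))
y(5)*C = (2*5*(-1 + 5*(5 + 5)))*37 = (2*5*(-1 + 5*10))*37 = (2*5*(-1 + 50))*37 = (2*5*49)*37 = 490*37 = 18130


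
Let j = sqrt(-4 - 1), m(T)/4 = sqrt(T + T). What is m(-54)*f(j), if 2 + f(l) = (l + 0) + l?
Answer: -48*sqrt(15) - 48*I*sqrt(3) ≈ -185.9 - 83.138*I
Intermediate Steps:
m(T) = 4*sqrt(2)*sqrt(T) (m(T) = 4*sqrt(T + T) = 4*sqrt(2*T) = 4*(sqrt(2)*sqrt(T)) = 4*sqrt(2)*sqrt(T))
j = I*sqrt(5) (j = sqrt(-5) = I*sqrt(5) ≈ 2.2361*I)
f(l) = -2 + 2*l (f(l) = -2 + ((l + 0) + l) = -2 + (l + l) = -2 + 2*l)
m(-54)*f(j) = (4*sqrt(2)*sqrt(-54))*(-2 + 2*(I*sqrt(5))) = (4*sqrt(2)*(3*I*sqrt(6)))*(-2 + 2*I*sqrt(5)) = (24*I*sqrt(3))*(-2 + 2*I*sqrt(5)) = 24*I*sqrt(3)*(-2 + 2*I*sqrt(5))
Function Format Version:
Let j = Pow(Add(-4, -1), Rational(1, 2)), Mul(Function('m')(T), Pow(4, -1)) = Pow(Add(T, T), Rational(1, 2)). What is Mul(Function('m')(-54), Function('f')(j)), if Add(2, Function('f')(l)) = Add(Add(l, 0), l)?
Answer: Add(Mul(-48, Pow(15, Rational(1, 2))), Mul(-48, I, Pow(3, Rational(1, 2)))) ≈ Add(-185.90, Mul(-83.138, I))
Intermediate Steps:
Function('m')(T) = Mul(4, Pow(2, Rational(1, 2)), Pow(T, Rational(1, 2))) (Function('m')(T) = Mul(4, Pow(Add(T, T), Rational(1, 2))) = Mul(4, Pow(Mul(2, T), Rational(1, 2))) = Mul(4, Mul(Pow(2, Rational(1, 2)), Pow(T, Rational(1, 2)))) = Mul(4, Pow(2, Rational(1, 2)), Pow(T, Rational(1, 2))))
j = Mul(I, Pow(5, Rational(1, 2))) (j = Pow(-5, Rational(1, 2)) = Mul(I, Pow(5, Rational(1, 2))) ≈ Mul(2.2361, I))
Function('f')(l) = Add(-2, Mul(2, l)) (Function('f')(l) = Add(-2, Add(Add(l, 0), l)) = Add(-2, Add(l, l)) = Add(-2, Mul(2, l)))
Mul(Function('m')(-54), Function('f')(j)) = Mul(Mul(4, Pow(2, Rational(1, 2)), Pow(-54, Rational(1, 2))), Add(-2, Mul(2, Mul(I, Pow(5, Rational(1, 2)))))) = Mul(Mul(4, Pow(2, Rational(1, 2)), Mul(3, I, Pow(6, Rational(1, 2)))), Add(-2, Mul(2, I, Pow(5, Rational(1, 2))))) = Mul(Mul(24, I, Pow(3, Rational(1, 2))), Add(-2, Mul(2, I, Pow(5, Rational(1, 2))))) = Mul(24, I, Pow(3, Rational(1, 2)), Add(-2, Mul(2, I, Pow(5, Rational(1, 2)))))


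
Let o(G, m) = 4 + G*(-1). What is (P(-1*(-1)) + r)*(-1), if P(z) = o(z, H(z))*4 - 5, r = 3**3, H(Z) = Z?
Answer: -34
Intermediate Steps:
o(G, m) = 4 - G
r = 27
P(z) = 11 - 4*z (P(z) = (4 - z)*4 - 5 = (16 - 4*z) - 5 = 11 - 4*z)
(P(-1*(-1)) + r)*(-1) = ((11 - (-4)*(-1)) + 27)*(-1) = ((11 - 4*1) + 27)*(-1) = ((11 - 4) + 27)*(-1) = (7 + 27)*(-1) = 34*(-1) = -34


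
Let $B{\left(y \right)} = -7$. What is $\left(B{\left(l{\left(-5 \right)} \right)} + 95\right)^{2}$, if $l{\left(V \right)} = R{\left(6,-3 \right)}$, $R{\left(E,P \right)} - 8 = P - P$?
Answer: $7744$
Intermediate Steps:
$R{\left(E,P \right)} = 8$ ($R{\left(E,P \right)} = 8 + \left(P - P\right) = 8 + 0 = 8$)
$l{\left(V \right)} = 8$
$\left(B{\left(l{\left(-5 \right)} \right)} + 95\right)^{2} = \left(-7 + 95\right)^{2} = 88^{2} = 7744$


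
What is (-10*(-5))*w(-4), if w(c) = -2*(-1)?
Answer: 100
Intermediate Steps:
w(c) = 2
(-10*(-5))*w(-4) = -10*(-5)*2 = -2*(-25)*2 = 50*2 = 100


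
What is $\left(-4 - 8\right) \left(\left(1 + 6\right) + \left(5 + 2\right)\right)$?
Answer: $-168$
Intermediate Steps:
$\left(-4 - 8\right) \left(\left(1 + 6\right) + \left(5 + 2\right)\right) = - 12 \left(7 + 7\right) = \left(-12\right) 14 = -168$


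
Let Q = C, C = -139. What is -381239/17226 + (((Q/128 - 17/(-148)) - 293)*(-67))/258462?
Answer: -25836592868143/1171440762624 ≈ -22.055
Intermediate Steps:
Q = -139
-381239/17226 + (((Q/128 - 17/(-148)) - 293)*(-67))/258462 = -381239/17226 + (((-139/128 - 17/(-148)) - 293)*(-67))/258462 = -381239*1/17226 + (((-139*1/128 - 17*(-1/148)) - 293)*(-67))*(1/258462) = -381239/17226 + (((-139/128 + 17/148) - 293)*(-67))*(1/258462) = -381239/17226 + ((-4599/4736 - 293)*(-67))*(1/258462) = -381239/17226 - 1392247/4736*(-67)*(1/258462) = -381239/17226 + (93280549/4736)*(1/258462) = -381239/17226 + 93280549/1224076032 = -25836592868143/1171440762624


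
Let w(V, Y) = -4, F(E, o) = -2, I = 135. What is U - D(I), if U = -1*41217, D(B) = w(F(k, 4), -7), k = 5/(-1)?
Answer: -41213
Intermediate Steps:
k = -5 (k = 5*(-1) = -5)
D(B) = -4
U = -41217
U - D(I) = -41217 - 1*(-4) = -41217 + 4 = -41213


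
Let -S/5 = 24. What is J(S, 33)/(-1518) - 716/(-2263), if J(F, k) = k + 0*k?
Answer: 30673/104098 ≈ 0.29465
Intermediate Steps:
S = -120 (S = -5*24 = -120)
J(F, k) = k (J(F, k) = k + 0 = k)
J(S, 33)/(-1518) - 716/(-2263) = 33/(-1518) - 716/(-2263) = 33*(-1/1518) - 716*(-1/2263) = -1/46 + 716/2263 = 30673/104098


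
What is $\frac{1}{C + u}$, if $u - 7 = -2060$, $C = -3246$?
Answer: $- \frac{1}{5299} \approx -0.00018871$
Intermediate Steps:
$u = -2053$ ($u = 7 - 2060 = -2053$)
$\frac{1}{C + u} = \frac{1}{-3246 - 2053} = \frac{1}{-5299} = - \frac{1}{5299}$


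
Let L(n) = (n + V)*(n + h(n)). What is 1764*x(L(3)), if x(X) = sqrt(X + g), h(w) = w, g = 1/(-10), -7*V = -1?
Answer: 126*sqrt(91910)/5 ≈ 7639.8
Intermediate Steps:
V = 1/7 (V = -1/7*(-1) = 1/7 ≈ 0.14286)
g = -1/10 ≈ -0.10000
L(n) = 2*n*(1/7 + n) (L(n) = (n + 1/7)*(n + n) = (1/7 + n)*(2*n) = 2*n*(1/7 + n))
x(X) = sqrt(-1/10 + X) (x(X) = sqrt(X - 1/10) = sqrt(-1/10 + X))
1764*x(L(3)) = 1764*(sqrt(-10 + 100*((2/7)*3*(1 + 7*3)))/10) = 1764*(sqrt(-10 + 100*((2/7)*3*(1 + 21)))/10) = 1764*(sqrt(-10 + 100*((2/7)*3*22))/10) = 1764*(sqrt(-10 + 100*(132/7))/10) = 1764*(sqrt(-10 + 13200/7)/10) = 1764*(sqrt(13130/7)/10) = 1764*((sqrt(91910)/7)/10) = 1764*(sqrt(91910)/70) = 126*sqrt(91910)/5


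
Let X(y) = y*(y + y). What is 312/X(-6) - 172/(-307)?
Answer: 4507/921 ≈ 4.8936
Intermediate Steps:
X(y) = 2*y² (X(y) = y*(2*y) = 2*y²)
312/X(-6) - 172/(-307) = 312/((2*(-6)²)) - 172/(-307) = 312/((2*36)) - 172*(-1/307) = 312/72 + 172/307 = 312*(1/72) + 172/307 = 13/3 + 172/307 = 4507/921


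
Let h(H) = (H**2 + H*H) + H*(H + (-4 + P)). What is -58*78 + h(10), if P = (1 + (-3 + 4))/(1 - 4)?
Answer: -12812/3 ≈ -4270.7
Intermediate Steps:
P = -2/3 (P = (1 + 1)/(-3) = 2*(-1/3) = -2/3 ≈ -0.66667)
h(H) = 2*H**2 + H*(-14/3 + H) (h(H) = (H**2 + H*H) + H*(H + (-4 - 2/3)) = (H**2 + H**2) + H*(H - 14/3) = 2*H**2 + H*(-14/3 + H))
-58*78 + h(10) = -58*78 + (1/3)*10*(-14 + 9*10) = -4524 + (1/3)*10*(-14 + 90) = -4524 + (1/3)*10*76 = -4524 + 760/3 = -12812/3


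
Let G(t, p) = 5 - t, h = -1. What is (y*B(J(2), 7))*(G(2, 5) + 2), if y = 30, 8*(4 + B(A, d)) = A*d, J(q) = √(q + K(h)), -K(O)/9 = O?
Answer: -600 + 525*√11/4 ≈ -164.69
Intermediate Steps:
K(O) = -9*O
J(q) = √(9 + q) (J(q) = √(q - 9*(-1)) = √(q + 9) = √(9 + q))
B(A, d) = -4 + A*d/8 (B(A, d) = -4 + (A*d)/8 = -4 + A*d/8)
(y*B(J(2), 7))*(G(2, 5) + 2) = (30*(-4 + (⅛)*√(9 + 2)*7))*((5 - 1*2) + 2) = (30*(-4 + (⅛)*√11*7))*((5 - 2) + 2) = (30*(-4 + 7*√11/8))*(3 + 2) = (-120 + 105*√11/4)*5 = -600 + 525*√11/4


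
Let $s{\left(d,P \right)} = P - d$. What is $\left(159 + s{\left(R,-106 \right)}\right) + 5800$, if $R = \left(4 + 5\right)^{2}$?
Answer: $5772$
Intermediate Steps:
$R = 81$ ($R = 9^{2} = 81$)
$\left(159 + s{\left(R,-106 \right)}\right) + 5800 = \left(159 - 187\right) + 5800 = -28 + 5800 = 5772$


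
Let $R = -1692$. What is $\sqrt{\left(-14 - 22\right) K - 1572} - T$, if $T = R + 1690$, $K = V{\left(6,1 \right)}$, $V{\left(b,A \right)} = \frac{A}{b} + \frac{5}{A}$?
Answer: $2 + i \sqrt{1758} \approx 2.0 + 41.929 i$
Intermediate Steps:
$V{\left(b,A \right)} = \frac{5}{A} + \frac{A}{b}$
$K = \frac{31}{6}$ ($K = \frac{5}{1} + 1 \cdot \frac{1}{6} = 5 \cdot 1 + 1 \cdot \frac{1}{6} = 5 + \frac{1}{6} = \frac{31}{6} \approx 5.1667$)
$T = -2$ ($T = -1692 + 1690 = -2$)
$\sqrt{\left(-14 - 22\right) K - 1572} - T = \sqrt{\left(-14 - 22\right) \frac{31}{6} - 1572} - -2 = \sqrt{\left(-36\right) \frac{31}{6} - 1572} + 2 = \sqrt{-186 - 1572} + 2 = \sqrt{-1758} + 2 = i \sqrt{1758} + 2 = 2 + i \sqrt{1758}$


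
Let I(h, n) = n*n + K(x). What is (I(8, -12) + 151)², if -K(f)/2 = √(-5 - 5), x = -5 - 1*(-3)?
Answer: 86985 - 1180*I*√10 ≈ 86985.0 - 3731.5*I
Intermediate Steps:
x = -2 (x = -5 + 3 = -2)
K(f) = -2*I*√10 (K(f) = -2*√(-5 - 5) = -2*I*√10)
I(h, n) = n² - 2*I*√10 (I(h, n) = n*n - 2*I*√10 = n² - 2*I*√10)
(I(8, -12) + 151)² = (((-12)² - 2*I*√10) + 151)² = ((144 - 2*I*√10) + 151)² = (295 - 2*I*√10)²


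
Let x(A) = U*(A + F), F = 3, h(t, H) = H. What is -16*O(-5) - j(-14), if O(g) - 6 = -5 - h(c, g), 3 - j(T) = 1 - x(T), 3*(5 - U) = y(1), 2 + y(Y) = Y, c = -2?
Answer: -118/3 ≈ -39.333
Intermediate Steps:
y(Y) = -2 + Y
U = 16/3 (U = 5 - (-2 + 1)/3 = 5 - 1/3*(-1) = 5 + 1/3 = 16/3 ≈ 5.3333)
x(A) = 16 + 16*A/3 (x(A) = 16*(A + 3)/3 = 16*(3 + A)/3 = 16 + 16*A/3)
j(T) = 18 + 16*T/3 (j(T) = 3 - (1 - (16 + 16*T/3)) = 3 - (1 + (-16 - 16*T/3)) = 3 - (-15 - 16*T/3) = 3 + (15 + 16*T/3) = 18 + 16*T/3)
O(g) = 1 - g (O(g) = 6 + (-5 - g) = 1 - g)
-16*O(-5) - j(-14) = -16*(1 - 1*(-5)) - (18 + (16/3)*(-14)) = -16*(1 + 5) - (18 - 224/3) = -16*6 - 1*(-170/3) = -96 + 170/3 = -118/3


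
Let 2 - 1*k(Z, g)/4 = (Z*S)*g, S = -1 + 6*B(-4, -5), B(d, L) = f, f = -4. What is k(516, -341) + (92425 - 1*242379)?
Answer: -17745546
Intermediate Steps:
B(d, L) = -4
S = -25 (S = -1 + 6*(-4) = -1 - 24 = -25)
k(Z, g) = 8 + 100*Z*g (k(Z, g) = 8 - 4*Z*(-25)*g = 8 - 4*(-25*Z)*g = 8 - (-100)*Z*g = 8 + 100*Z*g)
k(516, -341) + (92425 - 1*242379) = (8 + 100*516*(-341)) + (92425 - 1*242379) = (8 - 17595600) + (92425 - 242379) = -17595592 - 149954 = -17745546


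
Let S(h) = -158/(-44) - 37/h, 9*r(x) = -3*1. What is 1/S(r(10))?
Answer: 22/2521 ≈ 0.0087267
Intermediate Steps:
r(x) = -⅓ (r(x) = (-3*1)/9 = (⅑)*(-3) = -⅓)
S(h) = 79/22 - 37/h (S(h) = -158*(-1/44) - 37/h = 79/22 - 37/h)
1/S(r(10)) = 1/(79/22 - 37/(-⅓)) = 1/(79/22 - 37*(-3)) = 1/(79/22 + 111) = 1/(2521/22) = 22/2521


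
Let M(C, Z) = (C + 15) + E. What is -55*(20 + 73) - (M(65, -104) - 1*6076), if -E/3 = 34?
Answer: 983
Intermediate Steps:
E = -102 (E = -3*34 = -102)
M(C, Z) = -87 + C (M(C, Z) = (C + 15) - 102 = (15 + C) - 102 = -87 + C)
-55*(20 + 73) - (M(65, -104) - 1*6076) = -55*(20 + 73) - ((-87 + 65) - 1*6076) = -55*93 - (-22 - 6076) = -5115 - 1*(-6098) = -5115 + 6098 = 983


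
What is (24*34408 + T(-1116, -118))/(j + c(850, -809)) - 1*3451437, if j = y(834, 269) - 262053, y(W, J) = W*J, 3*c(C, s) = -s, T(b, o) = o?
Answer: -193820134683/56156 ≈ -3.4515e+6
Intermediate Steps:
c(C, s) = -s/3 (c(C, s) = (-s)/3 = -s/3)
y(W, J) = J*W
j = -37707 (j = 269*834 - 262053 = 224346 - 262053 = -37707)
(24*34408 + T(-1116, -118))/(j + c(850, -809)) - 1*3451437 = (24*34408 - 118)/(-37707 - 1/3*(-809)) - 1*3451437 = (825792 - 118)/(-37707 + 809/3) - 3451437 = 825674/(-112312/3) - 3451437 = 825674*(-3/112312) - 3451437 = -1238511/56156 - 3451437 = -193820134683/56156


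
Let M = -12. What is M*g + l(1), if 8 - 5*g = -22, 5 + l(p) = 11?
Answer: -66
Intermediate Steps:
l(p) = 6 (l(p) = -5 + 11 = 6)
g = 6 (g = 8/5 - ⅕*(-22) = 8/5 + 22/5 = 6)
M*g + l(1) = -12*6 + 6 = -72 + 6 = -66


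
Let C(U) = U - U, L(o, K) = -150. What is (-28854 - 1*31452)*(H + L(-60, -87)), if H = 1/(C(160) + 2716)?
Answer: 12284302047/1358 ≈ 9.0459e+6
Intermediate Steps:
C(U) = 0
H = 1/2716 (H = 1/(0 + 2716) = 1/2716 ≈ 0.00036819)
(-28854 - 1*31452)*(H + L(-60, -87)) = (-28854 - 1*31452)*(1/2716 - 150) = (-28854 - 31452)*(-407399/2716) = -60306*(-407399/2716) = 12284302047/1358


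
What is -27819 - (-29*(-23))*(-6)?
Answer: -23817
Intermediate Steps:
-27819 - (-29*(-23))*(-6) = -27819 - 667*(-6) = -27819 - 1*(-4002) = -27819 + 4002 = -23817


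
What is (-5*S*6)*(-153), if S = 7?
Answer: 32130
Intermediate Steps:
(-5*S*6)*(-153) = (-5*7*6)*(-153) = -35*6*(-153) = -210*(-153) = 32130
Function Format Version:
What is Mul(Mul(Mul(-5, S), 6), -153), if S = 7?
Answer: 32130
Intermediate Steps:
Mul(Mul(Mul(-5, S), 6), -153) = Mul(Mul(Mul(-5, 7), 6), -153) = Mul(Mul(-35, 6), -153) = Mul(-210, -153) = 32130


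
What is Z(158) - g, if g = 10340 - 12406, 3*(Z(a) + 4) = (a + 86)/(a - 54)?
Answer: 160897/78 ≈ 2062.8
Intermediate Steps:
Z(a) = -4 + (86 + a)/(3*(-54 + a)) (Z(a) = -4 + ((a + 86)/(a - 54))/3 = -4 + ((86 + a)/(-54 + a))/3 = -4 + (86 + a)/(3*(-54 + a)))
g = -2066
Z(158) - g = (734 - 11*158)/(3*(-54 + 158)) - 1*(-2066) = (1/3)*(734 - 1738)/104 + 2066 = (1/3)*(1/104)*(-1004) + 2066 = -251/78 + 2066 = 160897/78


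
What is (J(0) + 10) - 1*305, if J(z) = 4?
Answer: -291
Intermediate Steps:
(J(0) + 10) - 1*305 = (4 + 10) - 1*305 = 14 - 305 = -291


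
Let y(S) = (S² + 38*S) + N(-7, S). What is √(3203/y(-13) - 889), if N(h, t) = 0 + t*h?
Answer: I*√5491954/78 ≈ 30.045*I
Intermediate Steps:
N(h, t) = h*t (N(h, t) = 0 + h*t = h*t)
y(S) = S² + 31*S (y(S) = (S² + 38*S) - 7*S = S² + 31*S)
√(3203/y(-13) - 889) = √(3203/((-13*(31 - 13))) - 889) = √(3203/((-13*18)) - 889) = √(3203/(-234) - 889) = √(3203*(-1/234) - 889) = √(-3203/234 - 889) = √(-211229/234) = I*√5491954/78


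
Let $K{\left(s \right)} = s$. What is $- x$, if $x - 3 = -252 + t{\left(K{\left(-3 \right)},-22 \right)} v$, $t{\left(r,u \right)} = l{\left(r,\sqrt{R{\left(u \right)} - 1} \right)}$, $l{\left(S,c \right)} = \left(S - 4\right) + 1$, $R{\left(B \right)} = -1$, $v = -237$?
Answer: $-1173$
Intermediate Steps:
$l{\left(S,c \right)} = -3 + S$ ($l{\left(S,c \right)} = \left(-4 + S\right) + 1 = -3 + S$)
$t{\left(r,u \right)} = -3 + r$
$x = 1173$ ($x = 3 - \left(252 - \left(-3 - 3\right) \left(-237\right)\right) = 3 - -1170 = 3 + \left(-252 + 1422\right) = 3 + 1170 = 1173$)
$- x = \left(-1\right) 1173 = -1173$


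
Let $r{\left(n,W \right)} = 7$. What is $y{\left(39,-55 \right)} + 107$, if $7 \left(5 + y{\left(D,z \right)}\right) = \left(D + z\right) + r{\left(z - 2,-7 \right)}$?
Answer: $\frac{705}{7} \approx 100.71$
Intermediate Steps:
$y{\left(D,z \right)} = -4 + \frac{D}{7} + \frac{z}{7}$ ($y{\left(D,z \right)} = -5 + \frac{\left(D + z\right) + 7}{7} = -5 + \frac{7 + D + z}{7} = -5 + \left(1 + \frac{D}{7} + \frac{z}{7}\right) = -4 + \frac{D}{7} + \frac{z}{7}$)
$y{\left(39,-55 \right)} + 107 = \left(-4 + \frac{1}{7} \cdot 39 + \frac{1}{7} \left(-55\right)\right) + 107 = \left(-4 + \frac{39}{7} - \frac{55}{7}\right) + 107 = - \frac{44}{7} + 107 = \frac{705}{7}$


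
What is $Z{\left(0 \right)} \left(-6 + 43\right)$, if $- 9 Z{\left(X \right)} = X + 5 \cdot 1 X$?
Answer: $0$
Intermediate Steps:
$Z{\left(X \right)} = - \frac{2 X}{3}$ ($Z{\left(X \right)} = - \frac{X + 5 \cdot 1 X}{9} = - \frac{X + 5 X}{9} = - \frac{6 X}{9} = - \frac{2 X}{3}$)
$Z{\left(0 \right)} \left(-6 + 43\right) = \left(- \frac{2}{3}\right) 0 \left(-6 + 43\right) = 0 \cdot 37 = 0$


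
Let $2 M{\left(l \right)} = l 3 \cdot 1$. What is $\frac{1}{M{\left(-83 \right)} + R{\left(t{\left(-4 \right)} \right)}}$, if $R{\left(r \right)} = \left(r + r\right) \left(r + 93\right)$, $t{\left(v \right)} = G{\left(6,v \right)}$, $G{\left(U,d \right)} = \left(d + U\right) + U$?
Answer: $\frac{2}{2983} \approx 0.00067047$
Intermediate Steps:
$G{\left(U,d \right)} = d + 2 U$ ($G{\left(U,d \right)} = \left(U + d\right) + U = d + 2 U$)
$t{\left(v \right)} = 12 + v$ ($t{\left(v \right)} = v + 2 \cdot 6 = v + 12 = 12 + v$)
$M{\left(l \right)} = \frac{3 l}{2}$ ($M{\left(l \right)} = \frac{l 3 \cdot 1}{2} = \frac{3 l 1}{2} = \frac{3 l}{2}$)
$R{\left(r \right)} = 2 r \left(93 + r\right)$
$\frac{1}{M{\left(-83 \right)} + R{\left(t{\left(-4 \right)} \right)}} = \frac{1}{\frac{3}{2} \left(-83\right) + 2 \left(12 - 4\right) \left(93 + \left(12 - 4\right)\right)} = \frac{1}{- \frac{249}{2} + 2 \cdot 8 \left(93 + 8\right)} = \frac{1}{- \frac{249}{2} + 2 \cdot 8 \cdot 101} = \frac{1}{- \frac{249}{2} + 1616} = \frac{1}{\frac{2983}{2}} = \frac{2}{2983}$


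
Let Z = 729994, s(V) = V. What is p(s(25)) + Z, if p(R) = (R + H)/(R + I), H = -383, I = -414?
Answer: 283968024/389 ≈ 7.3000e+5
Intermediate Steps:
p(R) = (-383 + R)/(-414 + R) (p(R) = (R - 383)/(R - 414) = (-383 + R)/(-414 + R))
p(s(25)) + Z = (-383 + 25)/(-414 + 25) + 729994 = -358/(-389) + 729994 = -1/389*(-358) + 729994 = 358/389 + 729994 = 283968024/389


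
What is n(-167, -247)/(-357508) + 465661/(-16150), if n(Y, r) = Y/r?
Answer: -1082104034097/37529402300 ≈ -28.833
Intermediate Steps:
n(-167, -247)/(-357508) + 465661/(-16150) = -167/(-247)/(-357508) + 465661/(-16150) = -167*(-1/247)*(-1/357508) + 465661*(-1/16150) = (167/247)*(-1/357508) - 465661/16150 = -167/88304476 - 465661/16150 = -1082104034097/37529402300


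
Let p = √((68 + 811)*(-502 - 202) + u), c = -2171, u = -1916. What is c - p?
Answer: -2171 - 14*I*√3167 ≈ -2171.0 - 787.87*I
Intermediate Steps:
p = 14*I*√3167 (p = √((68 + 811)*(-502 - 202) - 1916) = √(879*(-704) - 1916) = √(-618816 - 1916) = √(-620732) = 14*I*√3167 ≈ 787.87*I)
c - p = -2171 - 14*I*√3167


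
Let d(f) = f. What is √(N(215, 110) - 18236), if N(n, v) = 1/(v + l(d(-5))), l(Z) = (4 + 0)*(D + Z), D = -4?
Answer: I*√99860262/74 ≈ 135.04*I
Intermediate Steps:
l(Z) = -16 + 4*Z (l(Z) = (4 + 0)*(-4 + Z) = 4*(-4 + Z) = -16 + 4*Z)
N(n, v) = 1/(-36 + v) (N(n, v) = 1/(v + (-16 + 4*(-5))) = 1/(v + (-16 - 20)) = 1/(v - 36) = 1/(-36 + v))
√(N(215, 110) - 18236) = √(1/(-36 + 110) - 18236) = √(1/74 - 18236) = √(-1349463/74) = I*√99860262/74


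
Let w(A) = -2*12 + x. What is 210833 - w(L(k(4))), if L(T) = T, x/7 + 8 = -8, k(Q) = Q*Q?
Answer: 210969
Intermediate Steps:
k(Q) = Q²
x = -112 (x = -56 + 7*(-8) = -56 - 56 = -112)
w(A) = -136 (w(A) = -2*12 - 112 = -24 - 112 = -136)
210833 - w(L(k(4))) = 210833 - 1*(-136) = 210833 + 136 = 210969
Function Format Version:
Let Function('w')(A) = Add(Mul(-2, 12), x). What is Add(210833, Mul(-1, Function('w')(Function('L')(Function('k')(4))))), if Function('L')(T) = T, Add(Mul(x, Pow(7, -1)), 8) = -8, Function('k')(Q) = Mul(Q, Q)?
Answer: 210969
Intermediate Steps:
Function('k')(Q) = Pow(Q, 2)
x = -112 (x = Add(-56, Mul(7, -8)) = Add(-56, -56) = -112)
Function('w')(A) = -136 (Function('w')(A) = Add(Mul(-2, 12), -112) = Add(-24, -112) = -136)
Add(210833, Mul(-1, Function('w')(Function('L')(Function('k')(4))))) = Add(210833, Mul(-1, -136)) = Add(210833, 136) = 210969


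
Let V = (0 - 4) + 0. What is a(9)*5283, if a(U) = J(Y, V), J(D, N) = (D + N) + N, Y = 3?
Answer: -26415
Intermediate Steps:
V = -4 (V = -4 + 0 = -4)
J(D, N) = D + 2*N
a(U) = -5 (a(U) = 3 + 2*(-4) = 3 - 8 = -5)
a(9)*5283 = -5*5283 = -26415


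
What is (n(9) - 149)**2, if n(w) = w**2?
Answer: 4624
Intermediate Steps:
(n(9) - 149)**2 = (9**2 - 149)**2 = (81 - 149)**2 = (-68)**2 = 4624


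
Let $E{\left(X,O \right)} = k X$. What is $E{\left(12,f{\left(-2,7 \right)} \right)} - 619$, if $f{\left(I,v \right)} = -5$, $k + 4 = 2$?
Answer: $-643$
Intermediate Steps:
$k = -2$ ($k = -4 + 2 = -2$)
$E{\left(X,O \right)} = - 2 X$
$E{\left(12,f{\left(-2,7 \right)} \right)} - 619 = \left(-2\right) 12 - 619 = -24 - 619 = -643$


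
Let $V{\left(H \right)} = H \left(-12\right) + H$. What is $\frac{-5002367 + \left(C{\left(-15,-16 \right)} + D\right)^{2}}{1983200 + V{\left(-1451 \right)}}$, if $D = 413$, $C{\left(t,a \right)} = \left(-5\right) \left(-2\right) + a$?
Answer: $- \frac{4836718}{1999161} \approx -2.4194$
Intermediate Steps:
$V{\left(H \right)} = - 11 H$ ($V{\left(H \right)} = - 12 H + H = - 11 H$)
$C{\left(t,a \right)} = 10 + a$
$\frac{-5002367 + \left(C{\left(-15,-16 \right)} + D\right)^{2}}{1983200 + V{\left(-1451 \right)}} = \frac{-5002367 + \left(\left(10 - 16\right) + 413\right)^{2}}{1983200 - -15961} = \frac{-5002367 + \left(-6 + 413\right)^{2}}{1983200 + 15961} = \frac{-5002367 + 407^{2}}{1999161} = \left(-5002367 + 165649\right) \frac{1}{1999161} = \left(-4836718\right) \frac{1}{1999161} = - \frac{4836718}{1999161}$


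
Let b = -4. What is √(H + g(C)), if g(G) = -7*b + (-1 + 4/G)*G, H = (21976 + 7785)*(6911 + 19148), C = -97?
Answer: 2*√193885507 ≈ 27849.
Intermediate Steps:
H = 775541899 (H = 29761*26059 = 775541899)
g(G) = 28 + G*(-1 + 4/G) (g(G) = -7*(-4) + (-1 + 4/G)*G = 28 + G*(-1 + 4/G))
√(H + g(C)) = √(775541899 + (32 - 1*(-97))) = √(775541899 + (32 + 97)) = √(775541899 + 129) = √775542028 = 2*√193885507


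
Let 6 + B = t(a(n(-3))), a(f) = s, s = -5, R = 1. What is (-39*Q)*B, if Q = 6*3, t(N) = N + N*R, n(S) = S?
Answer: 11232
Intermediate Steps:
a(f) = -5
t(N) = 2*N (t(N) = N + N*1 = N + N = 2*N)
B = -16 (B = -6 + 2*(-5) = -6 - 10 = -16)
Q = 18
(-39*Q)*B = -39*18*(-16) = -702*(-16) = 11232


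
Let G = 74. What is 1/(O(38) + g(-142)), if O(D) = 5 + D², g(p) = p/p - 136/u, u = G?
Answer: 37/53582 ≈ 0.00069053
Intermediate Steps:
u = 74
g(p) = -31/37 (g(p) = p/p - 136/74 = 1 - 136*1/74 = 1 - 68/37 = -31/37)
1/(O(38) + g(-142)) = 1/((5 + 38²) - 31/37) = 1/((5 + 1444) - 31/37) = 1/(1449 - 31/37) = 1/(53582/37) = 37/53582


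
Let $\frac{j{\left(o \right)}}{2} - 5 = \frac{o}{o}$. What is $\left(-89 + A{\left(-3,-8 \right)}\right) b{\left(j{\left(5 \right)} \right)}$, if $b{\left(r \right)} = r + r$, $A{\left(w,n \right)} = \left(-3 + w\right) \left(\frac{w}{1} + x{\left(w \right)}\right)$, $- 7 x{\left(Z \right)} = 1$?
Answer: $- \frac{11784}{7} \approx -1683.4$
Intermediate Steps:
$x{\left(Z \right)} = - \frac{1}{7}$ ($x{\left(Z \right)} = \left(- \frac{1}{7}\right) 1 = - \frac{1}{7}$)
$A{\left(w,n \right)} = \left(-3 + w\right) \left(- \frac{1}{7} + w\right)$ ($A{\left(w,n \right)} = \left(-3 + w\right) \left(\frac{w}{1} - \frac{1}{7}\right) = \left(-3 + w\right) \left(w 1 - \frac{1}{7}\right) = \left(-3 + w\right) \left(w - \frac{1}{7}\right) = \left(-3 + w\right) \left(- \frac{1}{7} + w\right)$)
$j{\left(o \right)} = 12$ ($j{\left(o \right)} = 10 + 2 \frac{o}{o} = 10 + 2 \cdot 1 = 10 + 2 = 12$)
$b{\left(r \right)} = 2 r$
$\left(-89 + A{\left(-3,-8 \right)}\right) b{\left(j{\left(5 \right)} \right)} = \left(-89 + \left(\frac{3}{7} + \left(-3\right)^{2} - - \frac{66}{7}\right)\right) 2 \cdot 12 = \left(-89 + \left(\frac{3}{7} + 9 + \frac{66}{7}\right)\right) 24 = \left(-89 + \frac{132}{7}\right) 24 = \left(- \frac{491}{7}\right) 24 = - \frac{11784}{7}$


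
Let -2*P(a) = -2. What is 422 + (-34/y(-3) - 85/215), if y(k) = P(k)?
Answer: 16667/43 ≈ 387.60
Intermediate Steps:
P(a) = 1 (P(a) = -½*(-2) = 1)
y(k) = 1
422 + (-34/y(-3) - 85/215) = 422 + (-34/1 - 85/215) = 422 + (-34*1 - 85*1/215) = 422 + (-34 - 17/43) = 422 - 1479/43 = 16667/43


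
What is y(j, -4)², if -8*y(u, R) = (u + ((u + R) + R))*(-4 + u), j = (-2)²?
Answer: 0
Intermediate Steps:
j = 4
y(u, R) = -(-4 + u)*(2*R + 2*u)/8 (y(u, R) = -(u + ((u + R) + R))*(-4 + u)/8 = -(u + ((R + u) + R))*(-4 + u)/8 = -(u + (u + 2*R))*(-4 + u)/8 = -(2*R + 2*u)*(-4 + u)/8 = -(-4 + u)*(2*R + 2*u)/8)
y(j, -4)² = (-4 + 4 - ¼*4² - ¼*(-4)*4)² = (-4 + 4 - ¼*16 + 4)² = (-4 + 4 - 4 + 4)² = 0² = 0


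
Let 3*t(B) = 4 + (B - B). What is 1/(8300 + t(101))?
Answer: 3/24904 ≈ 0.00012046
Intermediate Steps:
t(B) = 4/3 (t(B) = (4 + (B - B))/3 = (4 + 0)/3 = (⅓)*4 = 4/3)
1/(8300 + t(101)) = 1/(8300 + 4/3) = 1/(24904/3) = 3/24904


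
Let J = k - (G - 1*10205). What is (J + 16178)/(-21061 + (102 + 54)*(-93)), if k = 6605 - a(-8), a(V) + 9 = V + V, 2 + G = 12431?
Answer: -20584/35569 ≈ -0.57871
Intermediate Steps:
G = 12429 (G = -2 + 12431 = 12429)
a(V) = -9 + 2*V (a(V) = -9 + (V + V) = -9 + 2*V)
k = 6630 (k = 6605 - (-9 + 2*(-8)) = 6605 - (-9 - 16) = 6605 - 1*(-25) = 6605 + 25 = 6630)
J = 4406 (J = 6630 - (12429 - 1*10205) = 6630 - (12429 - 10205) = 6630 - 1*2224 = 6630 - 2224 = 4406)
(J + 16178)/(-21061 + (102 + 54)*(-93)) = (4406 + 16178)/(-21061 + (102 + 54)*(-93)) = 20584/(-21061 + 156*(-93)) = 20584/(-21061 - 14508) = 20584/(-35569) = 20584*(-1/35569) = -20584/35569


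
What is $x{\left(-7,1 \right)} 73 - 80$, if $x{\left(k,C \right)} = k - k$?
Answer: $-80$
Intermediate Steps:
$x{\left(k,C \right)} = 0$
$x{\left(-7,1 \right)} 73 - 80 = 0 \cdot 73 - 80 = 0 - 80 = -80$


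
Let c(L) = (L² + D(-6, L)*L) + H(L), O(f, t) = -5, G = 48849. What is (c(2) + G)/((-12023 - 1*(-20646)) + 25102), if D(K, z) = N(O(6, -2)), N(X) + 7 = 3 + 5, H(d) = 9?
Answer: 48864/33725 ≈ 1.4489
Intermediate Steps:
N(X) = 1 (N(X) = -7 + (3 + 5) = -7 + 8 = 1)
D(K, z) = 1
c(L) = 9 + L + L² (c(L) = (L² + 1*L) + 9 = (L² + L) + 9 = (L + L²) + 9 = 9 + L + L²)
(c(2) + G)/((-12023 - 1*(-20646)) + 25102) = ((9 + 2 + 2²) + 48849)/((-12023 - 1*(-20646)) + 25102) = ((9 + 2 + 4) + 48849)/((-12023 + 20646) + 25102) = (15 + 48849)/(8623 + 25102) = 48864/33725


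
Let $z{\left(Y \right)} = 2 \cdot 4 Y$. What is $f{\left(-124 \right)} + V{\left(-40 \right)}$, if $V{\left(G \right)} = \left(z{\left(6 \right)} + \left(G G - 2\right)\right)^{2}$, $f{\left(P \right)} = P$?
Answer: $2709192$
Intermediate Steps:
$z{\left(Y \right)} = 8 Y$
$V{\left(G \right)} = \left(46 + G^{2}\right)^{2}$ ($V{\left(G \right)} = \left(8 \cdot 6 + \left(G G - 2\right)\right)^{2} = \left(48 + \left(G^{2} - 2\right)\right)^{2} = \left(48 + \left(-2 + G^{2}\right)\right)^{2} = \left(46 + G^{2}\right)^{2}$)
$f{\left(-124 \right)} + V{\left(-40 \right)} = -124 + \left(46 + \left(-40\right)^{2}\right)^{2} = -124 + \left(46 + 1600\right)^{2} = -124 + 1646^{2} = -124 + 2709316 = 2709192$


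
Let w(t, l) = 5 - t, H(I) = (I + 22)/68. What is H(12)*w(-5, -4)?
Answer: 5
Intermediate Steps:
H(I) = 11/34 + I/68 (H(I) = (22 + I)*(1/68) = 11/34 + I/68)
H(12)*w(-5, -4) = (11/34 + (1/68)*12)*(5 - 1*(-5)) = (11/34 + 3/17)*(5 + 5) = (½)*10 = 5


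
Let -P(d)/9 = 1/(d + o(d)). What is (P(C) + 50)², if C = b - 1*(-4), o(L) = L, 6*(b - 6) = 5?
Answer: 10387729/4225 ≈ 2458.6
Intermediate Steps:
b = 41/6 (b = 6 + (⅙)*5 = 6 + ⅚ = 41/6 ≈ 6.8333)
C = 65/6 (C = 41/6 - 1*(-4) = 41/6 + 4 = 65/6 ≈ 10.833)
P(d) = -9/(2*d) (P(d) = -9/(d + d) = -9*1/(2*d) = -9/(2*d))
(P(C) + 50)² = (-9/(2*65/6) + 50)² = (-9/2*6/65 + 50)² = (-27/65 + 50)² = (3223/65)² = 10387729/4225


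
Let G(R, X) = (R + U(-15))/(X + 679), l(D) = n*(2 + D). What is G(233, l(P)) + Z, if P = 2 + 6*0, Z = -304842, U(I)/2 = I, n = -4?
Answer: -202110043/663 ≈ -3.0484e+5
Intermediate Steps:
U(I) = 2*I
P = 2 (P = 2 + 0 = 2)
l(D) = -8 - 4*D (l(D) = -4*(2 + D) = -8 - 4*D)
G(R, X) = (-30 + R)/(679 + X) (G(R, X) = (R + 2*(-15))/(X + 679) = (R - 30)/(679 + X) = (-30 + R)/(679 + X))
G(233, l(P)) + Z = (-30 + 233)/(679 + (-8 - 4*2)) - 304842 = 203/(679 + (-8 - 8)) - 304842 = 203/(679 - 16) - 304842 = 203/663 - 304842 = -202110043/663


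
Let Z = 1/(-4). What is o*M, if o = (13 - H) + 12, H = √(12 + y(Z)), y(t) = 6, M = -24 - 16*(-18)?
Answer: 6600 - 792*√2 ≈ 5479.9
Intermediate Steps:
Z = -¼ ≈ -0.25000
M = 264 (M = -24 + 288 = 264)
H = 3*√2 (H = √(12 + 6) = √18 = 3*√2 ≈ 4.2426)
o = 25 - 3*√2 (o = (13 - 3*√2) + 12 = 25 - 3*√2 ≈ 20.757)
o*M = (25 - 3*√2)*264 = 6600 - 792*√2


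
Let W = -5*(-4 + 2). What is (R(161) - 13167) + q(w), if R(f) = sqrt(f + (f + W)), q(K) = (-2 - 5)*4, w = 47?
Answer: -13195 + 2*sqrt(83) ≈ -13177.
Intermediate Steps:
W = 10 (W = -5*(-2) = 10)
q(K) = -28 (q(K) = -7*4 = -28)
R(f) = sqrt(10 + 2*f) (R(f) = sqrt(f + (f + 10)) = sqrt(f + (10 + f)) = sqrt(10 + 2*f))
(R(161) - 13167) + q(w) = (sqrt(10 + 2*161) - 13167) - 28 = (sqrt(10 + 322) - 13167) - 28 = (sqrt(332) - 13167) - 28 = (2*sqrt(83) - 13167) - 28 = (-13167 + 2*sqrt(83)) - 28 = -13195 + 2*sqrt(83)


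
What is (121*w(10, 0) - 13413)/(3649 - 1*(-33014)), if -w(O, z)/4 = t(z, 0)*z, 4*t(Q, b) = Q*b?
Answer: -4471/12221 ≈ -0.36585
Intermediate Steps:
t(Q, b) = Q*b/4 (t(Q, b) = (Q*b)/4 = Q*b/4)
w(O, z) = 0 (w(O, z) = -4*(1/4)*z*0*z = -0*z = -4*0 = 0)
(121*w(10, 0) - 13413)/(3649 - 1*(-33014)) = (121*0 - 13413)/(3649 - 1*(-33014)) = (0 - 13413)/(3649 + 33014) = -13413/36663 = -13413*1/36663 = -4471/12221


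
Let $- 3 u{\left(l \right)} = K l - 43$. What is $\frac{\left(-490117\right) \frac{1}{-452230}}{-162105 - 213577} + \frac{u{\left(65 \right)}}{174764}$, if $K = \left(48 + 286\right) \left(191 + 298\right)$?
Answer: $- \frac{225453382166349823}{11134302096816390} \approx -20.249$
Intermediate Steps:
$K = 163326$ ($K = 334 \cdot 489 = 163326$)
$u{\left(l \right)} = \frac{43}{3} - 54442 l$ ($u{\left(l \right)} = - \frac{163326 l - 43}{3} = - \frac{-43 + 163326 l}{3} = \frac{43}{3} - 54442 l$)
$\frac{\left(-490117\right) \frac{1}{-452230}}{-162105 - 213577} + \frac{u{\left(65 \right)}}{174764} = \frac{\left(-490117\right) \frac{1}{-452230}}{-162105 - 213577} + \frac{\frac{43}{3} - 3538730}{174764} = \frac{\left(-490117\right) \left(- \frac{1}{452230}\right)}{-375682} + \left(\frac{43}{3} - 3538730\right) \frac{1}{174764} = \frac{490117}{452230} \left(- \frac{1}{375682}\right) - \frac{10616147}{524292} = - \frac{490117}{169894670860} - \frac{10616147}{524292} = - \frac{225453382166349823}{11134302096816390}$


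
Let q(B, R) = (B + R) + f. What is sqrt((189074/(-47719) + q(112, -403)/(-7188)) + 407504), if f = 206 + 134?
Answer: sqrt(41473302257496534915)/10088358 ≈ 638.36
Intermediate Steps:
f = 340
q(B, R) = 340 + B + R (q(B, R) = (B + R) + 340 = 340 + B + R)
sqrt((189074/(-47719) + q(112, -403)/(-7188)) + 407504) = sqrt((189074/(-47719) + (340 + 112 - 403)/(-7188)) + 407504) = sqrt((189074*(-1/47719) + 49*(-1/7188)) + 407504) = sqrt((-11122/2807 - 49/7188) + 407504) = sqrt(-80082479/20176716 + 407504) = sqrt(8222012394385/20176716) = sqrt(41473302257496534915)/10088358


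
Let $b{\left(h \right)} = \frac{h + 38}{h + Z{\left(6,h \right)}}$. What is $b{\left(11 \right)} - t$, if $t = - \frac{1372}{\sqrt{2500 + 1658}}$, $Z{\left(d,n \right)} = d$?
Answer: $\frac{49}{17} + \frac{98 \sqrt{462}}{99} \approx 24.159$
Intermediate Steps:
$b{\left(h \right)} = \frac{38 + h}{6 + h}$ ($b{\left(h \right)} = \frac{h + 38}{h + 6} = \frac{38 + h}{6 + h}$)
$t = - \frac{98 \sqrt{462}}{99}$ ($t = - \frac{1372}{\sqrt{4158}} = - \frac{1372}{3 \sqrt{462}} = - 1372 \frac{\sqrt{462}}{1386} = - \frac{98 \sqrt{462}}{99} \approx -21.277$)
$b{\left(11 \right)} - t = \frac{38 + 11}{6 + 11} - - \frac{98 \sqrt{462}}{99} = \frac{1}{17} \cdot 49 + \frac{98 \sqrt{462}}{99} = \frac{49}{17} + \frac{98 \sqrt{462}}{99}$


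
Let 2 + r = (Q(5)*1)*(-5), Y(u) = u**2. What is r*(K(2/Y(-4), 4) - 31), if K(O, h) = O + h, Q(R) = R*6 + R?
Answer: 38055/8 ≈ 4756.9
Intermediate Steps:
Q(R) = 7*R (Q(R) = 6*R + R = 7*R)
r = -177 (r = -2 + ((7*5)*1)*(-5) = -2 + (35*1)*(-5) = -2 + 35*(-5) = -2 - 175 = -177)
r*(K(2/Y(-4), 4) - 31) = -177*((2/((-4)**2) + 4) - 31) = -177*((2/16 + 4) - 31) = -177*((2*(1/16) + 4) - 31) = -177*((1/8 + 4) - 31) = -177*(33/8 - 31) = -177*(-215/8) = 38055/8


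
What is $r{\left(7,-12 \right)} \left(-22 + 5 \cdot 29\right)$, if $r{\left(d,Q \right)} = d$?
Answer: $861$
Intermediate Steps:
$r{\left(7,-12 \right)} \left(-22 + 5 \cdot 29\right) = 7 \left(-22 + 5 \cdot 29\right) = 7 \left(-22 + 145\right) = 7 \cdot 123 = 861$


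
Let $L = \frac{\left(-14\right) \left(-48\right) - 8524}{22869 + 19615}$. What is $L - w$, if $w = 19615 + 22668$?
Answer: $- \frac{34545362}{817} \approx -42283.0$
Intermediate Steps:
$w = 42283$
$L = - \frac{151}{817}$ ($L = \frac{672 - 8524}{42484} = \left(-7852\right) \frac{1}{42484} = - \frac{151}{817} \approx -0.18482$)
$L - w = - \frac{151}{817} - 42283 = - \frac{34545362}{817}$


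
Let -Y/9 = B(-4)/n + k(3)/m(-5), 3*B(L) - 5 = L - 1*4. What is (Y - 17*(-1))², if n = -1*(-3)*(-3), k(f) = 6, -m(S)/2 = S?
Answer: 2809/25 ≈ 112.36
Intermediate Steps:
m(S) = -2*S
B(L) = ⅓ + L/3 (B(L) = 5/3 + (L - 1*4)/3 = 5/3 + (L - 4)/3 = 5/3 + (-4 + L)/3 = 5/3 + (-4/3 + L/3) = ⅓ + L/3)
n = -9 (n = 3*(-3) = -9)
Y = -32/5 (Y = -9*((⅓ + (⅓)*(-4))/(-9) + 6/((-2*(-5)))) = -9*((⅓ - 4/3)*(-⅑) + 6/10) = -9*(-1*(-⅑) + 6*(⅒)) = -9*(⅑ + ⅗) = -9*32/45 = -32/5 ≈ -6.4000)
(Y - 17*(-1))² = (-32/5 - 17*(-1))² = (-32/5 + 17)² = (53/5)² = 2809/25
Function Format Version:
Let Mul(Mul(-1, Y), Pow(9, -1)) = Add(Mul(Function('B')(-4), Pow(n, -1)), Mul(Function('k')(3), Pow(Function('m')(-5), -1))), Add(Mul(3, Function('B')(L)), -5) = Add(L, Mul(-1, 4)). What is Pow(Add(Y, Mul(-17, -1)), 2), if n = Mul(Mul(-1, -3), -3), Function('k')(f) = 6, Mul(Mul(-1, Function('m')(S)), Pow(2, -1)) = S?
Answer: Rational(2809, 25) ≈ 112.36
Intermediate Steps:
Function('m')(S) = Mul(-2, S)
Function('B')(L) = Add(Rational(1, 3), Mul(Rational(1, 3), L)) (Function('B')(L) = Add(Rational(5, 3), Mul(Rational(1, 3), Add(L, Mul(-1, 4)))) = Add(Rational(5, 3), Mul(Rational(1, 3), Add(L, -4))) = Add(Rational(5, 3), Mul(Rational(1, 3), Add(-4, L))) = Add(Rational(5, 3), Add(Rational(-4, 3), Mul(Rational(1, 3), L))) = Add(Rational(1, 3), Mul(Rational(1, 3), L)))
n = -9 (n = Mul(3, -3) = -9)
Y = Rational(-32, 5) (Y = Mul(-9, Add(Mul(Add(Rational(1, 3), Mul(Rational(1, 3), -4)), Pow(-9, -1)), Mul(6, Pow(Mul(-2, -5), -1)))) = Mul(-9, Add(Mul(Add(Rational(1, 3), Rational(-4, 3)), Rational(-1, 9)), Mul(6, Pow(10, -1)))) = Mul(-9, Add(Mul(-1, Rational(-1, 9)), Mul(6, Rational(1, 10)))) = Mul(-9, Add(Rational(1, 9), Rational(3, 5))) = Mul(-9, Rational(32, 45)) = Rational(-32, 5) ≈ -6.4000)
Pow(Add(Y, Mul(-17, -1)), 2) = Pow(Add(Rational(-32, 5), Mul(-17, -1)), 2) = Pow(Add(Rational(-32, 5), 17), 2) = Pow(Rational(53, 5), 2) = Rational(2809, 25)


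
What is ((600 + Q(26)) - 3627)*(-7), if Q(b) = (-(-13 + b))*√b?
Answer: 21189 + 91*√26 ≈ 21653.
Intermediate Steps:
Q(b) = √b*(13 - b) (Q(b) = (13 - b)*√b = √b*(13 - b))
((600 + Q(26)) - 3627)*(-7) = ((600 + √26*(13 - 1*26)) - 3627)*(-7) = ((600 + √26*(13 - 26)) - 3627)*(-7) = ((600 + √26*(-13)) - 3627)*(-7) = ((600 - 13*√26) - 3627)*(-7) = (-3027 - 13*√26)*(-7) = 21189 + 91*√26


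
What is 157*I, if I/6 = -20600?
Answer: -19405200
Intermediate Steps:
I = -123600 (I = 6*(-20600) = -123600)
157*I = 157*(-123600) = -19405200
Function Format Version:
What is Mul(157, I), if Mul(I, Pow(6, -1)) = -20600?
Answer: -19405200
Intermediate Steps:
I = -123600 (I = Mul(6, -20600) = -123600)
Mul(157, I) = Mul(157, -123600) = -19405200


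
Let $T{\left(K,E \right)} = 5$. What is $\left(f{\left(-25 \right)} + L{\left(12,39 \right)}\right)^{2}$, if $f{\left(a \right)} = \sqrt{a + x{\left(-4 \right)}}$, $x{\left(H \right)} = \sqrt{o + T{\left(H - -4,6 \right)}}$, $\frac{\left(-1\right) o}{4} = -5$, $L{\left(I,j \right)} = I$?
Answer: $124 + 48 i \sqrt{5} \approx 124.0 + 107.33 i$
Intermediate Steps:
$o = 20$ ($o = \left(-4\right) \left(-5\right) = 20$)
$x{\left(H \right)} = 5$ ($x{\left(H \right)} = \sqrt{20 + 5} = \sqrt{25} = 5$)
$f{\left(a \right)} = \sqrt{5 + a}$ ($f{\left(a \right)} = \sqrt{a + 5} = \sqrt{5 + a}$)
$\left(f{\left(-25 \right)} + L{\left(12,39 \right)}\right)^{2} = \left(\sqrt{5 - 25} + 12\right)^{2} = \left(\sqrt{-20} + 12\right)^{2} = \left(2 i \sqrt{5} + 12\right)^{2} = \left(12 + 2 i \sqrt{5}\right)^{2}$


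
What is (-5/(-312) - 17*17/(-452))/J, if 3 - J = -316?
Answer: 23107/11246664 ≈ 0.0020546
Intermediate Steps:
J = 319 (J = 3 - 1*(-316) = 3 + 316 = 319)
(-5/(-312) - 17*17/(-452))/J = (-5/(-312) - 17*17/(-452))/319 = (-5*(-1/312) - 289*(-1/452))*(1/319) = (5/312 + 289/452)*(1/319) = (23107/35256)*(1/319) = 23107/11246664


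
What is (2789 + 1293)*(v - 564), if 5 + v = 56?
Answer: -2094066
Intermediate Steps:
v = 51 (v = -5 + 56 = 51)
(2789 + 1293)*(v - 564) = (2789 + 1293)*(51 - 564) = 4082*(-513) = -2094066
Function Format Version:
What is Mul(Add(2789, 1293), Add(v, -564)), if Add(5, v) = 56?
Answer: -2094066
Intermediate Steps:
v = 51 (v = Add(-5, 56) = 51)
Mul(Add(2789, 1293), Add(v, -564)) = Mul(Add(2789, 1293), Add(51, -564)) = Mul(4082, -513) = -2094066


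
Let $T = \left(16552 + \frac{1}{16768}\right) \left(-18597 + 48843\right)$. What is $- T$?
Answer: $- \frac{4197296959251}{8384} \approx -5.0063 \cdot 10^{8}$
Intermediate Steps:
$T = \frac{4197296959251}{8384}$ ($T = \left(16552 + \frac{1}{16768}\right) 30246 = \frac{277543937}{16768} \cdot 30246 = \frac{4197296959251}{8384} \approx 5.0063 \cdot 10^{8}$)
$- T = \left(-1\right) \frac{4197296959251}{8384} = - \frac{4197296959251}{8384}$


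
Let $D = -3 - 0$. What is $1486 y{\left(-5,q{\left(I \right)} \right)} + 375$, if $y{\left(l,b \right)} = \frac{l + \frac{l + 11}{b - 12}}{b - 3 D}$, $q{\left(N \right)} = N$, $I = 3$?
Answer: $- \frac{5881}{18} \approx -326.72$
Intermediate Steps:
$D = -3$ ($D = -3 + 0 = -3$)
$y{\left(l,b \right)} = \frac{l + \frac{11 + l}{-12 + b}}{9 + b}$ ($y{\left(l,b \right)} = \frac{l + \frac{l + 11}{b - 12}}{b - -9} = \frac{l + \frac{11 + l}{-12 + b}}{b + 9} = \frac{l + \frac{11 + l}{-12 + b}}{9 + b}$)
$1486 y{\left(-5,q{\left(I \right)} \right)} + 375 = 1486 \frac{-11 + 11 \left(-5\right) - 3 \left(-5\right)}{108 - 3^{2} + 3 \cdot 3} + 375 = 1486 \frac{-11 - 55 + 15}{108 - 9 + 9} + 375 = 1486 \frac{1}{108 - 9 + 9} \left(-51\right) + 375 = 1486 \cdot \frac{1}{108} \left(-51\right) + 375 = 1486 \left(- \frac{17}{36}\right) + 375 = - \frac{12631}{18} + 375 = - \frac{5881}{18}$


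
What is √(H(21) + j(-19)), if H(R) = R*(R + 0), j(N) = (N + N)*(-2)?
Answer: √517 ≈ 22.738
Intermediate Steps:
j(N) = -4*N (j(N) = (2*N)*(-2) = -4*N)
H(R) = R² (H(R) = R*R = R²)
√(H(21) + j(-19)) = √(21² - 4*(-19)) = √(441 + 76) = √517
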